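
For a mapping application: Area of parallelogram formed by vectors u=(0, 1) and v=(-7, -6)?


|u x v| = |0*(-6) - 1*(-7)|
= |0 - (-7)| = 7

7


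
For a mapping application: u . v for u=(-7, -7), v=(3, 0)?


u . v = u_x*v_x + u_y*v_y = (-7)*3 + (-7)*0
= (-21) + 0 = -21

-21


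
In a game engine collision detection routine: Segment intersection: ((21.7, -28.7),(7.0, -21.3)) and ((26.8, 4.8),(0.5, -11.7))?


Cross products: d1=796.9, d2=359.73, d3=-530.19, d4=-93.02
d1*d2 < 0 and d3*d4 < 0? no

No, they don't intersect


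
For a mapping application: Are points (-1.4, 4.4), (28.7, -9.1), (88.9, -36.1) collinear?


Cross product: (28.7-(-1.4))*((-36.1)-4.4) - ((-9.1)-4.4)*(88.9-(-1.4))
= 0

Yes, collinear


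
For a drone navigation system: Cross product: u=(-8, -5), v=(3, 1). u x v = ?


u x v = u_x*v_y - u_y*v_x = (-8)*1 - (-5)*3
= (-8) - (-15) = 7

7


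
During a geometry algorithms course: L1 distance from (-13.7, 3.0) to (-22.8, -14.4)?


|(-13.7)-(-22.8)| + |3-(-14.4)| = 9.1 + 17.4 = 26.5

26.5


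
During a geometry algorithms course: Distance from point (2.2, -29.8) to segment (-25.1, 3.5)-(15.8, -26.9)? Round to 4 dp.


Project P onto AB: t = 0.8198 (clamped to [0,1])
Closest point on segment: (8.4282, -21.4207)
Distance: 10.4404

10.4404


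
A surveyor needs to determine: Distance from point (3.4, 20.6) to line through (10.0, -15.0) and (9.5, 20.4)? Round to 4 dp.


|cross product| = 215.84
|line direction| = sqrt(1253.41) = 35.4035
Distance = 215.84/sqrt(1253.41) = 6.0966

6.0966


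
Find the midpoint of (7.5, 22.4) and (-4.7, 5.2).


M = ((7.5+(-4.7))/2, (22.4+5.2)/2)
= (1.4, 13.8)

(1.4, 13.8)


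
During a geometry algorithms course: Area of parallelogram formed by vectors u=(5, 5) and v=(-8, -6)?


|u x v| = |5*(-6) - 5*(-8)|
= |(-30) - (-40)| = 10

10


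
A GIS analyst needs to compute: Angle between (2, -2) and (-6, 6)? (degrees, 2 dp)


u.v = -24, |u| = sqrt(8) = 2.8284, |v| = sqrt(72) = 8.4853
cos(theta) = u.v/(|u||v|) = -24/sqrt(576) = -1
theta = acos(-1) = 180 degrees

180 degrees


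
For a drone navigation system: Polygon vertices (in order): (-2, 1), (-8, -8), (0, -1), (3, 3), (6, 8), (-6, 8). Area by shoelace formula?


Shoelace sum: ((-2)*(-8) - (-8)*1) + ((-8)*(-1) - 0*(-8)) + (0*3 - 3*(-1)) + (3*8 - 6*3) + (6*8 - (-6)*8) + ((-6)*1 - (-2)*8)
= 147
Area = |147|/2 = 73.5

73.5


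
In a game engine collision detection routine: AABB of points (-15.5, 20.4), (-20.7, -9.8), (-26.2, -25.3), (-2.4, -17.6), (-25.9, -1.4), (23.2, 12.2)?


x range: [-26.2, 23.2]
y range: [-25.3, 20.4]
Bounding box: (-26.2,-25.3) to (23.2,20.4)

(-26.2,-25.3) to (23.2,20.4)


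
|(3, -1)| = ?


|u| = sqrt(3^2 + (-1)^2) = sqrt(10) = 3.1623

3.1623


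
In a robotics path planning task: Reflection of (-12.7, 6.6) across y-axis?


Reflection over y-axis: (x,y) -> (-x,y)
(-12.7, 6.6) -> (12.7, 6.6)

(12.7, 6.6)


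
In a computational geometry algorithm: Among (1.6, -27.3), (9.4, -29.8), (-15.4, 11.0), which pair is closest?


d(P0,P1) = 8.1908, d(P0,P2) = 41.9033, d(P1,P2) = 47.746
Closest: P0 and P1

Closest pair: (1.6, -27.3) and (9.4, -29.8), distance = 8.1908


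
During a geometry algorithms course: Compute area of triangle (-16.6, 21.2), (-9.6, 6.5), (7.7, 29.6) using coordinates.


Area = |x_A(y_B-y_C) + x_B(y_C-y_A) + x_C(y_A-y_B)|/2
= |383.46 + (-80.64) + 113.19|/2
= 416.01/2 = 208.005

208.005


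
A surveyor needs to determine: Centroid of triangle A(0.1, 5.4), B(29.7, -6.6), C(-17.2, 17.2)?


Centroid = ((x_A+x_B+x_C)/3, (y_A+y_B+y_C)/3)
= ((0.1+29.7+(-17.2))/3, (5.4+(-6.6)+17.2)/3)
= (4.2, 5.3333)

(4.2, 5.3333)


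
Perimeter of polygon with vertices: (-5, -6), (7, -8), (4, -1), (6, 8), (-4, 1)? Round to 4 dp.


Sides: (-5, -6)->(7, -8): sqrt(148) = 12.165525, (7, -8)->(4, -1): sqrt(58) = 7.615773, (4, -1)->(6, 8): sqrt(85) = 9.219544, (6, 8)->(-4, 1): sqrt(149) = 12.206556, (-4, 1)->(-5, -6): sqrt(50) = 7.071068
Sum = 48.278466
Perimeter = 48.2785

48.2785


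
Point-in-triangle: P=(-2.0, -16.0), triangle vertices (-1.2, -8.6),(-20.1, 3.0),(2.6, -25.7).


Cross products: AB x AP = 149.14, BC x BP = 88.17, CA x CP = 41.8
All same sign? yes

Yes, inside


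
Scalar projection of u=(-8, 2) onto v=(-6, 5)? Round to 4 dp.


u.v = 58, |v| = sqrt(61) = 7.8102
Scalar projection = u.v / |v| = 58 / sqrt(61) = 7.4261

7.4261


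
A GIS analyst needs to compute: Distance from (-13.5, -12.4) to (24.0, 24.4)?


dx=37.5, dy=36.8
d^2 = 37.5^2 + 36.8^2 = 2760.49
d = sqrt(2760.49) = 52.5404

52.5404


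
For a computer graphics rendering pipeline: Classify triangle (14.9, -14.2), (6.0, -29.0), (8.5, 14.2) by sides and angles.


Side lengths squared: AB^2=298.25, BC^2=1872.49, CA^2=847.52
Sorted: [298.25, 847.52, 1872.49]
By sides: Scalene, By angles: Obtuse

Scalene, Obtuse


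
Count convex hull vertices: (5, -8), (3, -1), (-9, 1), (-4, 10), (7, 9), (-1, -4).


Convex hull vertices (CCW): (-9, 1), (5, -8), (7, 9), (-4, 10)
Count = 4

4


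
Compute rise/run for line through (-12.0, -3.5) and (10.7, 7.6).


slope = (y2-y1)/(x2-x1) = (7.6-(-3.5))/(10.7-(-12)) = 11.1/22.7 = 0.489

0.489


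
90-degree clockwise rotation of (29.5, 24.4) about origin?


90° CW: (x,y) -> (y, -x)
(29.5,24.4) -> (24.4, -29.5)

(24.4, -29.5)


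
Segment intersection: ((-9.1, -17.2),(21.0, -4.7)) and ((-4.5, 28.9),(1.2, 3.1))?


Cross products: d1=-381.45, d2=466.38, d3=1330.11, d4=482.28
d1*d2 < 0 and d3*d4 < 0? no

No, they don't intersect


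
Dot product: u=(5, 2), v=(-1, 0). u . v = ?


u . v = u_x*v_x + u_y*v_y = 5*(-1) + 2*0
= (-5) + 0 = -5

-5


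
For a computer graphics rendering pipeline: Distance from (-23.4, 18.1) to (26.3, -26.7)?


dx=49.7, dy=-44.8
d^2 = 49.7^2 + (-44.8)^2 = 4477.13
d = sqrt(4477.13) = 66.9114

66.9114


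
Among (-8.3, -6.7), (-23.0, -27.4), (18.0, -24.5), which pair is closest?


d(P0,P1) = 25.3886, d(P0,P2) = 31.7574, d(P1,P2) = 41.1024
Closest: P0 and P1

Closest pair: (-8.3, -6.7) and (-23.0, -27.4), distance = 25.3886


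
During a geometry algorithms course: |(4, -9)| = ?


|u| = sqrt(4^2 + (-9)^2) = sqrt(97) = 9.8489

9.8489


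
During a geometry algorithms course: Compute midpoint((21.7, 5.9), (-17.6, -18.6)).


M = ((21.7+(-17.6))/2, (5.9+(-18.6))/2)
= (2.05, -6.35)

(2.05, -6.35)


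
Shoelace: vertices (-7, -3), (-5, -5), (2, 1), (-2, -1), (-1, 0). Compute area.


Shoelace sum: ((-7)*(-5) - (-5)*(-3)) + ((-5)*1 - 2*(-5)) + (2*(-1) - (-2)*1) + ((-2)*0 - (-1)*(-1)) + ((-1)*(-3) - (-7)*0)
= 27
Area = |27|/2 = 13.5

13.5


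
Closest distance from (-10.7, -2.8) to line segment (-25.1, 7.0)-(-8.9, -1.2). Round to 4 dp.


Project P onto AB: t = 0.9513 (clamped to [0,1])
Closest point on segment: (-9.6882, -0.801)
Distance: 2.2404

2.2404


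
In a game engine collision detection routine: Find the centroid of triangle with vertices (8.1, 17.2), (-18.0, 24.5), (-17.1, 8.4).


Centroid = ((x_A+x_B+x_C)/3, (y_A+y_B+y_C)/3)
= ((8.1+(-18)+(-17.1))/3, (17.2+24.5+8.4)/3)
= (-9, 16.7)

(-9, 16.7)


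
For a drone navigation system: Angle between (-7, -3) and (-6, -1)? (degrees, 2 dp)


u.v = 45, |u| = sqrt(58) = 7.6158, |v| = sqrt(37) = 6.0828
cos(theta) = u.v/(|u||v|) = 45/sqrt(2146) = 0.971399
theta = acos(0.971399) = 13.74 degrees

13.74 degrees


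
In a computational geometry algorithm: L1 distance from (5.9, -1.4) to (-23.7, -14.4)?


|5.9-(-23.7)| + |(-1.4)-(-14.4)| = 29.6 + 13 = 42.6

42.6


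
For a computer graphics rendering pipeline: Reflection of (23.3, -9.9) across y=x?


Reflection over y=x: (x,y) -> (y,x)
(23.3, -9.9) -> (-9.9, 23.3)

(-9.9, 23.3)


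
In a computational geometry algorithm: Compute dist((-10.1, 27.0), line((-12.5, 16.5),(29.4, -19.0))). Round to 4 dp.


|cross product| = 525.15
|line direction| = sqrt(3015.86) = 54.9168
Distance = 525.15/sqrt(3015.86) = 9.5626

9.5626


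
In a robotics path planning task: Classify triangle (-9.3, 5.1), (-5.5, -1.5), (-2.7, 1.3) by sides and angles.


Side lengths squared: AB^2=58, BC^2=15.68, CA^2=58
Sorted: [15.68, 58, 58]
By sides: Isosceles, By angles: Acute

Isosceles, Acute


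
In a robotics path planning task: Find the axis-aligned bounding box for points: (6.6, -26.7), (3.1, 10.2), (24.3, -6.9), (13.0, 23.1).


x range: [3.1, 24.3]
y range: [-26.7, 23.1]
Bounding box: (3.1,-26.7) to (24.3,23.1)

(3.1,-26.7) to (24.3,23.1)


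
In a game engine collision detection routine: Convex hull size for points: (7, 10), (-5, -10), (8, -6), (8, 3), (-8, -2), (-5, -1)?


Convex hull vertices (CCW): (-8, -2), (-5, -10), (8, -6), (8, 3), (7, 10)
Count = 5

5


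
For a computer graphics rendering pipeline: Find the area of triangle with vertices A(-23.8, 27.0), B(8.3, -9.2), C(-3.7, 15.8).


Area = |x_A(y_B-y_C) + x_B(y_C-y_A) + x_C(y_A-y_B)|/2
= |595 + (-92.96) + (-133.94)|/2
= 368.1/2 = 184.05

184.05


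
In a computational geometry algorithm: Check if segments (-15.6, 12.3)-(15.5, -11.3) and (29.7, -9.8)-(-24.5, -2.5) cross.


Cross products: d1=-867.13, d2=184.96, d3=381.77, d4=-670.32
d1*d2 < 0 and d3*d4 < 0? yes

Yes, they intersect


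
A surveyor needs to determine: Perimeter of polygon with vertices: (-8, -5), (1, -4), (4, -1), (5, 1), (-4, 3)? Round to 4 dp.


Sides: (-8, -5)->(1, -4): sqrt(82) = 9.055385, (1, -4)->(4, -1): sqrt(18) = 4.242641, (4, -1)->(5, 1): sqrt(5) = 2.236068, (5, 1)->(-4, 3): sqrt(85) = 9.219544, (-4, 3)->(-8, -5): sqrt(80) = 8.944272
Sum = 33.69791
Perimeter = 33.6979

33.6979


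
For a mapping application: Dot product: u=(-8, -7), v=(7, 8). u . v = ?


u . v = u_x*v_x + u_y*v_y = (-8)*7 + (-7)*8
= (-56) + (-56) = -112

-112


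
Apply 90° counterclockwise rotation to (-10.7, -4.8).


90° CCW: (x,y) -> (-y, x)
(-10.7,-4.8) -> (4.8, -10.7)

(4.8, -10.7)


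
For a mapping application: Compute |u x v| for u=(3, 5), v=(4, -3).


|u x v| = |3*(-3) - 5*4|
= |(-9) - 20| = 29

29


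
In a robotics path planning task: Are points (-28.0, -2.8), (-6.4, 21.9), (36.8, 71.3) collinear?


Cross product: ((-6.4)-(-28))*(71.3-(-2.8)) - (21.9-(-2.8))*(36.8-(-28))
= 0

Yes, collinear


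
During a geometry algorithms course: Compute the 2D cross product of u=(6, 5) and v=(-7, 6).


u x v = u_x*v_y - u_y*v_x = 6*6 - 5*(-7)
= 36 - (-35) = 71

71


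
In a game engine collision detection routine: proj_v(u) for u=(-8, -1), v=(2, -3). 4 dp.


u.v = -13, |v| = sqrt(13) = 3.6056
Scalar projection = u.v / |v| = -13 / sqrt(13) = -3.6056

-3.6056


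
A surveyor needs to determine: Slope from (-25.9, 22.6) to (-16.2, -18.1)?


slope = (y2-y1)/(x2-x1) = ((-18.1)-22.6)/((-16.2)-(-25.9)) = (-40.7)/9.7 = -4.1959

-4.1959


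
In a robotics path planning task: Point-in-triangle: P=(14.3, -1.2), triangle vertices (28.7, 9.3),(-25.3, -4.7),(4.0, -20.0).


Cross products: AB x AP = 365.4, BC x BP = 708.43, CA x CP = 162.57
All same sign? yes

Yes, inside


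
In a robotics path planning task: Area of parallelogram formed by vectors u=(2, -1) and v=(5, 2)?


|u x v| = |2*2 - (-1)*5|
= |4 - (-5)| = 9

9


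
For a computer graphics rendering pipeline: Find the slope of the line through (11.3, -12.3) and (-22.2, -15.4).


slope = (y2-y1)/(x2-x1) = ((-15.4)-(-12.3))/((-22.2)-11.3) = (-3.1)/(-33.5) = 0.0925

0.0925


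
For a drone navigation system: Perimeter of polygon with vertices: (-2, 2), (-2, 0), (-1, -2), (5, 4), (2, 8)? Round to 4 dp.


Sides: (-2, 2)->(-2, 0): sqrt(4) = 2, (-2, 0)->(-1, -2): sqrt(5) = 2.236068, (-1, -2)->(5, 4): sqrt(72) = 8.485281, (5, 4)->(2, 8): sqrt(25) = 5, (2, 8)->(-2, 2): sqrt(52) = 7.211103
Sum = 24.932452
Perimeter = 24.9325

24.9325


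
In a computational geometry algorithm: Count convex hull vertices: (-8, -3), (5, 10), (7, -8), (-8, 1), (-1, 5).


Convex hull vertices (CCW): (-8, -3), (7, -8), (5, 10), (-8, 1)
Count = 4

4


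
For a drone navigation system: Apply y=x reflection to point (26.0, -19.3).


Reflection over y=x: (x,y) -> (y,x)
(26, -19.3) -> (-19.3, 26)

(-19.3, 26)


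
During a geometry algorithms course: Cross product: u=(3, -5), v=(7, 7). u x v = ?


u x v = u_x*v_y - u_y*v_x = 3*7 - (-5)*7
= 21 - (-35) = 56

56


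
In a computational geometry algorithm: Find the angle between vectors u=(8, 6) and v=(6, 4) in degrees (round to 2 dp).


u.v = 72, |u| = sqrt(100) = 10, |v| = sqrt(52) = 7.2111
cos(theta) = u.v/(|u||v|) = 72/sqrt(5200) = 0.99846
theta = acos(0.99846) = 3.18 degrees

3.18 degrees


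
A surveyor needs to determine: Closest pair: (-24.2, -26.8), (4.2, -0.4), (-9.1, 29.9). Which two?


d(P0,P1) = 38.7752, d(P0,P2) = 58.6762, d(P1,P2) = 33.0905
Closest: P1 and P2

Closest pair: (4.2, -0.4) and (-9.1, 29.9), distance = 33.0905


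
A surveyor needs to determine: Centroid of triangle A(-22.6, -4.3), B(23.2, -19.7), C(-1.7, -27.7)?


Centroid = ((x_A+x_B+x_C)/3, (y_A+y_B+y_C)/3)
= (((-22.6)+23.2+(-1.7))/3, ((-4.3)+(-19.7)+(-27.7))/3)
= (-0.3667, -17.2333)

(-0.3667, -17.2333)


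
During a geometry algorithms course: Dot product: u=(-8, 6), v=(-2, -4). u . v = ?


u . v = u_x*v_x + u_y*v_y = (-8)*(-2) + 6*(-4)
= 16 + (-24) = -8

-8


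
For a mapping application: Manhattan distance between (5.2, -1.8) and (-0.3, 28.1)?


|5.2-(-0.3)| + |(-1.8)-28.1| = 5.5 + 29.9 = 35.4

35.4


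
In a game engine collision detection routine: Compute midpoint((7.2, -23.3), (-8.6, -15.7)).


M = ((7.2+(-8.6))/2, ((-23.3)+(-15.7))/2)
= (-0.7, -19.5)

(-0.7, -19.5)


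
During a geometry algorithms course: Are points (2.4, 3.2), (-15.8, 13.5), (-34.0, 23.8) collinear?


Cross product: ((-15.8)-2.4)*(23.8-3.2) - (13.5-3.2)*((-34)-2.4)
= 0

Yes, collinear


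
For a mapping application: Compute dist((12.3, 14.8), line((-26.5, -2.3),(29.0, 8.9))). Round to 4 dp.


|cross product| = 514.49
|line direction| = sqrt(3205.69) = 56.6188
Distance = 514.49/sqrt(3205.69) = 9.0869

9.0869


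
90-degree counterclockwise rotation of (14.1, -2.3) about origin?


90° CCW: (x,y) -> (-y, x)
(14.1,-2.3) -> (2.3, 14.1)

(2.3, 14.1)


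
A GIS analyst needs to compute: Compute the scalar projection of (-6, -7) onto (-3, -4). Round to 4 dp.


u.v = 46, |v| = sqrt(25) = 5
Scalar projection = u.v / |v| = 46 / sqrt(25) = 9.2

9.2


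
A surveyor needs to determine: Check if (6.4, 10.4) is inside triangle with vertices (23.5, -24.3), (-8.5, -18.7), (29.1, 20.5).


Cross products: AB x AP = -1014.64, BC x BP = 510.08, CA x CP = -960.4
All same sign? no

No, outside


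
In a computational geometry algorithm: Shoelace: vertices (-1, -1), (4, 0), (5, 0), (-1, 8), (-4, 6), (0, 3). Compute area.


Shoelace sum: ((-1)*0 - 4*(-1)) + (4*0 - 5*0) + (5*8 - (-1)*0) + ((-1)*6 - (-4)*8) + ((-4)*3 - 0*6) + (0*(-1) - (-1)*3)
= 61
Area = |61|/2 = 30.5

30.5


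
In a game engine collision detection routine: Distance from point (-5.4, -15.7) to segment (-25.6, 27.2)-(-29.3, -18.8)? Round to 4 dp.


Project P onto AB: t = 0.8915 (clamped to [0,1])
Closest point on segment: (-28.8986, -13.8099)
Distance: 23.5745

23.5745


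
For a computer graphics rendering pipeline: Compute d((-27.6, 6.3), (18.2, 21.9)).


dx=45.8, dy=15.6
d^2 = 45.8^2 + 15.6^2 = 2341
d = sqrt(2341) = 48.3839

48.3839


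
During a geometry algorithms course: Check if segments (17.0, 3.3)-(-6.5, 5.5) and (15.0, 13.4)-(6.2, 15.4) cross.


Cross products: d1=84.88, d2=112.52, d3=-232.95, d4=-260.59
d1*d2 < 0 and d3*d4 < 0? no

No, they don't intersect


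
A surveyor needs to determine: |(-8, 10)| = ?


|u| = sqrt((-8)^2 + 10^2) = sqrt(164) = 12.8062

12.8062


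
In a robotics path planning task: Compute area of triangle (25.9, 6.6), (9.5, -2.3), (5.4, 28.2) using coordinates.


Area = |x_A(y_B-y_C) + x_B(y_C-y_A) + x_C(y_A-y_B)|/2
= |(-789.95) + 205.2 + 48.06|/2
= 536.69/2 = 268.345

268.345


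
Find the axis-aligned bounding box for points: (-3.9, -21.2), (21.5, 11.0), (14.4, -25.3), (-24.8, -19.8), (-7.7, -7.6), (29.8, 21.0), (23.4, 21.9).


x range: [-24.8, 29.8]
y range: [-25.3, 21.9]
Bounding box: (-24.8,-25.3) to (29.8,21.9)

(-24.8,-25.3) to (29.8,21.9)


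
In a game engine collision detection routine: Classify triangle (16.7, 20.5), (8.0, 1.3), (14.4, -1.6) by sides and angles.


Side lengths squared: AB^2=444.33, BC^2=49.37, CA^2=493.7
Sorted: [49.37, 444.33, 493.7]
By sides: Scalene, By angles: Right

Scalene, Right


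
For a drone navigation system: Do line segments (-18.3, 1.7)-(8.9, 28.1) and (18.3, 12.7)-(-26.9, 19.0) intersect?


Cross products: d1=727.78, d2=-636.86, d3=-667.04, d4=697.6
d1*d2 < 0 and d3*d4 < 0? yes

Yes, they intersect


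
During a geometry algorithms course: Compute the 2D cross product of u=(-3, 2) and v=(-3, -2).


u x v = u_x*v_y - u_y*v_x = (-3)*(-2) - 2*(-3)
= 6 - (-6) = 12

12


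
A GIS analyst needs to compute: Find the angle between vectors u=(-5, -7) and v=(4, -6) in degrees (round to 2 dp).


u.v = 22, |u| = sqrt(74) = 8.6023, |v| = sqrt(52) = 7.2111
cos(theta) = u.v/(|u||v|) = 22/sqrt(3848) = 0.354654
theta = acos(0.354654) = 69.23 degrees

69.23 degrees


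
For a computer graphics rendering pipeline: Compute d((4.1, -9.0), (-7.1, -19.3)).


dx=-11.2, dy=-10.3
d^2 = (-11.2)^2 + (-10.3)^2 = 231.53
d = sqrt(231.53) = 15.2161

15.2161


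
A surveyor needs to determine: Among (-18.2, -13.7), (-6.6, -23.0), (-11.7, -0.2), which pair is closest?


d(P0,P1) = 14.8678, d(P0,P2) = 14.9833, d(P1,P2) = 23.3634
Closest: P0 and P1

Closest pair: (-18.2, -13.7) and (-6.6, -23.0), distance = 14.8678


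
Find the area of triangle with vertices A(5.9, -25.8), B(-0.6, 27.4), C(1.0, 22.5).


Area = |x_A(y_B-y_C) + x_B(y_C-y_A) + x_C(y_A-y_B)|/2
= |28.91 + (-28.98) + (-53.2)|/2
= 53.27/2 = 26.635

26.635


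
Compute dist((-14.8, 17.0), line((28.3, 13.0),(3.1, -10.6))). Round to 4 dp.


|cross product| = 1117.96
|line direction| = sqrt(1192) = 34.5254
Distance = 1117.96/sqrt(1192) = 32.3808

32.3808


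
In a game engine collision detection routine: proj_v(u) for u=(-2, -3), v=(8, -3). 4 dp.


u.v = -7, |v| = sqrt(73) = 8.544
Scalar projection = u.v / |v| = -7 / sqrt(73) = -0.8193

-0.8193


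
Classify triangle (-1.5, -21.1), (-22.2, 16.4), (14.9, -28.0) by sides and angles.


Side lengths squared: AB^2=1834.74, BC^2=3347.77, CA^2=316.57
Sorted: [316.57, 1834.74, 3347.77]
By sides: Scalene, By angles: Obtuse

Scalene, Obtuse


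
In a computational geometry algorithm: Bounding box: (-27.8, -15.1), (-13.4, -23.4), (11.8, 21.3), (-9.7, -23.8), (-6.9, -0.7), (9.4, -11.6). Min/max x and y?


x range: [-27.8, 11.8]
y range: [-23.8, 21.3]
Bounding box: (-27.8,-23.8) to (11.8,21.3)

(-27.8,-23.8) to (11.8,21.3)


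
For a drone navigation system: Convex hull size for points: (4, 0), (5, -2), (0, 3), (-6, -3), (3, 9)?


Convex hull vertices (CCW): (-6, -3), (5, -2), (3, 9)
Count = 3

3


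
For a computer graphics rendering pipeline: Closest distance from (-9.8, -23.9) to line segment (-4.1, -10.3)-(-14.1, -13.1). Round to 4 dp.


Project P onto AB: t = 0.8817 (clamped to [0,1])
Closest point on segment: (-12.9168, -12.7687)
Distance: 11.5594

11.5594


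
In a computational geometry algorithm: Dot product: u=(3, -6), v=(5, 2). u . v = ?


u . v = u_x*v_x + u_y*v_y = 3*5 + (-6)*2
= 15 + (-12) = 3

3


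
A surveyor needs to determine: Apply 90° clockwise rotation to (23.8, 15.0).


90° CW: (x,y) -> (y, -x)
(23.8,15) -> (15, -23.8)

(15, -23.8)


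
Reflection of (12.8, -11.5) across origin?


Reflection over origin: (x,y) -> (-x,-y)
(12.8, -11.5) -> (-12.8, 11.5)

(-12.8, 11.5)


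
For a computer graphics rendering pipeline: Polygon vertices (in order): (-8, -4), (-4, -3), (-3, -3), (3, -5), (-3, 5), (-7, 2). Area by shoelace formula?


Shoelace sum: ((-8)*(-3) - (-4)*(-4)) + ((-4)*(-3) - (-3)*(-3)) + ((-3)*(-5) - 3*(-3)) + (3*5 - (-3)*(-5)) + ((-3)*2 - (-7)*5) + ((-7)*(-4) - (-8)*2)
= 108
Area = |108|/2 = 54

54


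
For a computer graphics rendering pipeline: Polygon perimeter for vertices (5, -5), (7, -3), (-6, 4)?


Sides: (5, -5)->(7, -3): sqrt(8) = 2.828427, (7, -3)->(-6, 4): sqrt(218) = 14.764823, (-6, 4)->(5, -5): sqrt(202) = 14.21267
Sum = 31.80592
Perimeter = 31.8059

31.8059


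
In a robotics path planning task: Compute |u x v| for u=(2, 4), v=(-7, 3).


|u x v| = |2*3 - 4*(-7)|
= |6 - (-28)| = 34

34


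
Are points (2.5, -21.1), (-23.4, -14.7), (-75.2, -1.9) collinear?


Cross product: ((-23.4)-2.5)*((-1.9)-(-21.1)) - ((-14.7)-(-21.1))*((-75.2)-2.5)
= 0

Yes, collinear


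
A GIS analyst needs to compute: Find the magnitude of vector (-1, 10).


|u| = sqrt((-1)^2 + 10^2) = sqrt(101) = 10.0499

10.0499


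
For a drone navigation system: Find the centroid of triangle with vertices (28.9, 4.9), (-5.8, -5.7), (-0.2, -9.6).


Centroid = ((x_A+x_B+x_C)/3, (y_A+y_B+y_C)/3)
= ((28.9+(-5.8)+(-0.2))/3, (4.9+(-5.7)+(-9.6))/3)
= (7.6333, -3.4667)

(7.6333, -3.4667)


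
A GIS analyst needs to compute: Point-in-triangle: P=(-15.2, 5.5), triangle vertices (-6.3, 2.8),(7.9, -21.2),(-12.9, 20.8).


Cross products: AB x AP = -175.26, BC x BP = 414.84, CA x CP = -142.38
All same sign? no

No, outside


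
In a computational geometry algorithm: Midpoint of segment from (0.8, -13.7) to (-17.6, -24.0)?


M = ((0.8+(-17.6))/2, ((-13.7)+(-24))/2)
= (-8.4, -18.85)

(-8.4, -18.85)


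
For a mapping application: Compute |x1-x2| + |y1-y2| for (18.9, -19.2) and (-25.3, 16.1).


|18.9-(-25.3)| + |(-19.2)-16.1| = 44.2 + 35.3 = 79.5

79.5


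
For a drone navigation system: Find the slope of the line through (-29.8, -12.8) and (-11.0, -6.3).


slope = (y2-y1)/(x2-x1) = ((-6.3)-(-12.8))/((-11)-(-29.8)) = 6.5/18.8 = 0.3457

0.3457


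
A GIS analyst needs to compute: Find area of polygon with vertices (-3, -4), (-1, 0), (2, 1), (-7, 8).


Shoelace sum: ((-3)*0 - (-1)*(-4)) + ((-1)*1 - 2*0) + (2*8 - (-7)*1) + ((-7)*(-4) - (-3)*8)
= 70
Area = |70|/2 = 35

35


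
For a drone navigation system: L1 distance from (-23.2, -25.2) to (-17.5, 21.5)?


|(-23.2)-(-17.5)| + |(-25.2)-21.5| = 5.7 + 46.7 = 52.4

52.4


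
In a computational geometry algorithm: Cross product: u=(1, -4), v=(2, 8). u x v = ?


u x v = u_x*v_y - u_y*v_x = 1*8 - (-4)*2
= 8 - (-8) = 16

16


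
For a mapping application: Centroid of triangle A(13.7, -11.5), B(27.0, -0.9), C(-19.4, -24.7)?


Centroid = ((x_A+x_B+x_C)/3, (y_A+y_B+y_C)/3)
= ((13.7+27+(-19.4))/3, ((-11.5)+(-0.9)+(-24.7))/3)
= (7.1, -12.3667)

(7.1, -12.3667)


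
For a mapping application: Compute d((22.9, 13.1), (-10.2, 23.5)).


dx=-33.1, dy=10.4
d^2 = (-33.1)^2 + 10.4^2 = 1203.77
d = sqrt(1203.77) = 34.6954

34.6954


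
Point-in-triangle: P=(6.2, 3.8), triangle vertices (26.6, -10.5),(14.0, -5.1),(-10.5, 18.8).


Cross products: AB x AP = -70.02, BC x BP = -31.63, CA x CP = -67.19
All same sign? yes

Yes, inside


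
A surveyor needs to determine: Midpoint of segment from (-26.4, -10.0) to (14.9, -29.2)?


M = (((-26.4)+14.9)/2, ((-10)+(-29.2))/2)
= (-5.75, -19.6)

(-5.75, -19.6)


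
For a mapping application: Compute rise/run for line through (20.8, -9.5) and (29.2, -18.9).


slope = (y2-y1)/(x2-x1) = ((-18.9)-(-9.5))/(29.2-20.8) = (-9.4)/8.4 = -1.119

-1.119


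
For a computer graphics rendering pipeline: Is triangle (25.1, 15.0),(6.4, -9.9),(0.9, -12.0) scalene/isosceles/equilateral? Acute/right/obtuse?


Side lengths squared: AB^2=969.7, BC^2=34.66, CA^2=1314.64
Sorted: [34.66, 969.7, 1314.64]
By sides: Scalene, By angles: Obtuse

Scalene, Obtuse


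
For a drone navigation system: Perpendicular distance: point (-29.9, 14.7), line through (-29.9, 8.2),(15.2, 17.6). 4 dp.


|cross product| = 293.15
|line direction| = sqrt(2122.37) = 46.0692
Distance = 293.15/sqrt(2122.37) = 6.3633

6.3633


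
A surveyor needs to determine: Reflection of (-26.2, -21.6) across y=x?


Reflection over y=x: (x,y) -> (y,x)
(-26.2, -21.6) -> (-21.6, -26.2)

(-21.6, -26.2)


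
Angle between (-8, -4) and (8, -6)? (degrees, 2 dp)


u.v = -40, |u| = sqrt(80) = 8.9443, |v| = sqrt(100) = 10
cos(theta) = u.v/(|u||v|) = -40/sqrt(8000) = -0.447214
theta = acos(-0.447214) = 116.57 degrees

116.57 degrees


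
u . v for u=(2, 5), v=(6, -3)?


u . v = u_x*v_x + u_y*v_y = 2*6 + 5*(-3)
= 12 + (-15) = -3

-3


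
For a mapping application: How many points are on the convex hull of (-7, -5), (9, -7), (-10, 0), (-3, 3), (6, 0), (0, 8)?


Convex hull vertices (CCW): (-10, 0), (-7, -5), (9, -7), (6, 0), (0, 8)
Count = 5

5


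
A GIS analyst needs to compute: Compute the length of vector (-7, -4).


|u| = sqrt((-7)^2 + (-4)^2) = sqrt(65) = 8.0623

8.0623


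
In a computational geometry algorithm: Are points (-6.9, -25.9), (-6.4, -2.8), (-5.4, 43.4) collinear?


Cross product: ((-6.4)-(-6.9))*(43.4-(-25.9)) - ((-2.8)-(-25.9))*((-5.4)-(-6.9))
= 0

Yes, collinear


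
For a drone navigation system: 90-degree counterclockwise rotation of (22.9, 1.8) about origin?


90° CCW: (x,y) -> (-y, x)
(22.9,1.8) -> (-1.8, 22.9)

(-1.8, 22.9)


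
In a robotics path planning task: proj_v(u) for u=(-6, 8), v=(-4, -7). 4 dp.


u.v = -32, |v| = sqrt(65) = 8.0623
Scalar projection = u.v / |v| = -32 / sqrt(65) = -3.9691

-3.9691


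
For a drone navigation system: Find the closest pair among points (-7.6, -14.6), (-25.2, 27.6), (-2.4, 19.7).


d(P0,P1) = 45.7231, d(P0,P2) = 34.6919, d(P1,P2) = 24.1299
Closest: P1 and P2

Closest pair: (-25.2, 27.6) and (-2.4, 19.7), distance = 24.1299


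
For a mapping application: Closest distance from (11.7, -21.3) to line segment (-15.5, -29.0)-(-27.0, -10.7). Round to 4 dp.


Project P onto AB: t = 0 (clamped to [0,1])
Closest point on segment: (-15.5, -29)
Distance: 28.2689

28.2689


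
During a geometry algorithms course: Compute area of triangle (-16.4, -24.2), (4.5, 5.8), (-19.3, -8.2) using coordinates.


Area = |x_A(y_B-y_C) + x_B(y_C-y_A) + x_C(y_A-y_B)|/2
= |(-229.6) + 72 + 579|/2
= 421.4/2 = 210.7

210.7


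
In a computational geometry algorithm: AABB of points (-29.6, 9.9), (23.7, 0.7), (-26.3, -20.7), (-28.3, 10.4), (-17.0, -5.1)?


x range: [-29.6, 23.7]
y range: [-20.7, 10.4]
Bounding box: (-29.6,-20.7) to (23.7,10.4)

(-29.6,-20.7) to (23.7,10.4)


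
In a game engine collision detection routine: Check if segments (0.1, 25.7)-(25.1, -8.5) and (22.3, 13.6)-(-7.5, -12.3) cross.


Cross products: d1=-935.56, d2=731.1, d3=456.74, d4=-1209.92
d1*d2 < 0 and d3*d4 < 0? yes

Yes, they intersect


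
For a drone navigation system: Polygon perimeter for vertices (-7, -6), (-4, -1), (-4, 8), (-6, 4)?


Sides: (-7, -6)->(-4, -1): sqrt(34) = 5.830952, (-4, -1)->(-4, 8): sqrt(81) = 9, (-4, 8)->(-6, 4): sqrt(20) = 4.472136, (-6, 4)->(-7, -6): sqrt(101) = 10.049876
Sum = 29.352964
Perimeter = 29.353

29.353


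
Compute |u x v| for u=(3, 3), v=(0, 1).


|u x v| = |3*1 - 3*0|
= |3 - 0| = 3

3


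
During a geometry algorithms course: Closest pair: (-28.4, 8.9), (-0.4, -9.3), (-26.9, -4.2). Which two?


d(P0,P1) = 33.3952, d(P0,P2) = 13.1856, d(P1,P2) = 26.9863
Closest: P0 and P2

Closest pair: (-28.4, 8.9) and (-26.9, -4.2), distance = 13.1856


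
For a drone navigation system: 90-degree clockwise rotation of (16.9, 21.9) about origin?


90° CW: (x,y) -> (y, -x)
(16.9,21.9) -> (21.9, -16.9)

(21.9, -16.9)


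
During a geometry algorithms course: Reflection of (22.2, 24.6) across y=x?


Reflection over y=x: (x,y) -> (y,x)
(22.2, 24.6) -> (24.6, 22.2)

(24.6, 22.2)


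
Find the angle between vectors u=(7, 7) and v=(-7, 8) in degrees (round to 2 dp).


u.v = 7, |u| = sqrt(98) = 9.8995, |v| = sqrt(113) = 10.6301
cos(theta) = u.v/(|u||v|) = 7/sqrt(11074) = 0.066519
theta = acos(0.066519) = 86.19 degrees

86.19 degrees


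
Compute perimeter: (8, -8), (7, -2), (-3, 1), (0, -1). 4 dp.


Sides: (8, -8)->(7, -2): sqrt(37) = 6.082763, (7, -2)->(-3, 1): sqrt(109) = 10.440307, (-3, 1)->(0, -1): sqrt(13) = 3.605551, (0, -1)->(8, -8): sqrt(113) = 10.630146
Sum = 30.758767
Perimeter = 30.7588

30.7588


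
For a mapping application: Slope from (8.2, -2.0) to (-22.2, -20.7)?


slope = (y2-y1)/(x2-x1) = ((-20.7)-(-2))/((-22.2)-8.2) = (-18.7)/(-30.4) = 0.6151

0.6151


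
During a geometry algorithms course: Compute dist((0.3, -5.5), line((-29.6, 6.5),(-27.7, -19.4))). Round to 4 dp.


|cross product| = 751.61
|line direction| = sqrt(674.42) = 25.9696
Distance = 751.61/sqrt(674.42) = 28.9419

28.9419


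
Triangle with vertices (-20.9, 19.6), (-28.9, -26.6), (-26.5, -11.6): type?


Side lengths squared: AB^2=2198.44, BC^2=230.76, CA^2=1004.8
Sorted: [230.76, 1004.8, 2198.44]
By sides: Scalene, By angles: Obtuse

Scalene, Obtuse


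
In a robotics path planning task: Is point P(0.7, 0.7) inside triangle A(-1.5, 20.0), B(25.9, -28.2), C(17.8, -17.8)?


Cross products: AB x AP = -422.78, BC x BP = 27.99, CA x CP = 289.33
All same sign? no

No, outside


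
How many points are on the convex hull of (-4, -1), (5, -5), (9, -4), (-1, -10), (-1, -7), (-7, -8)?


Convex hull vertices (CCW): (-7, -8), (-1, -10), (9, -4), (-4, -1)
Count = 4

4


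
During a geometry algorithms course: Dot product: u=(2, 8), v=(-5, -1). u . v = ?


u . v = u_x*v_x + u_y*v_y = 2*(-5) + 8*(-1)
= (-10) + (-8) = -18

-18


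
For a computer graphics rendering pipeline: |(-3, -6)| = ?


|u| = sqrt((-3)^2 + (-6)^2) = sqrt(45) = 6.7082

6.7082


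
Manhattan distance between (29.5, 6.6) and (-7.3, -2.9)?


|29.5-(-7.3)| + |6.6-(-2.9)| = 36.8 + 9.5 = 46.3

46.3


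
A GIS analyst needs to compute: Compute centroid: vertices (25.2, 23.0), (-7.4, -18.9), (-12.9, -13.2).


Centroid = ((x_A+x_B+x_C)/3, (y_A+y_B+y_C)/3)
= ((25.2+(-7.4)+(-12.9))/3, (23+(-18.9)+(-13.2))/3)
= (1.6333, -3.0333)

(1.6333, -3.0333)


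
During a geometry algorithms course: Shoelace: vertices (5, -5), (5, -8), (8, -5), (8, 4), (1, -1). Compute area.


Shoelace sum: (5*(-8) - 5*(-5)) + (5*(-5) - 8*(-8)) + (8*4 - 8*(-5)) + (8*(-1) - 1*4) + (1*(-5) - 5*(-1))
= 84
Area = |84|/2 = 42

42


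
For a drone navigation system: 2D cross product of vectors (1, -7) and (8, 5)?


u x v = u_x*v_y - u_y*v_x = 1*5 - (-7)*8
= 5 - (-56) = 61

61


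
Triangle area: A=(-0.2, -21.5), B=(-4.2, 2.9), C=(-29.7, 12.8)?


Area = |x_A(y_B-y_C) + x_B(y_C-y_A) + x_C(y_A-y_B)|/2
= |1.98 + (-144.06) + 724.68|/2
= 582.6/2 = 291.3

291.3


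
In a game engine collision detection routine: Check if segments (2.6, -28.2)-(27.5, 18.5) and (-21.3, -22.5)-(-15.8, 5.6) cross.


Cross products: d1=-702.94, d2=-1145.78, d3=1258.06, d4=1700.9
d1*d2 < 0 and d3*d4 < 0? no

No, they don't intersect


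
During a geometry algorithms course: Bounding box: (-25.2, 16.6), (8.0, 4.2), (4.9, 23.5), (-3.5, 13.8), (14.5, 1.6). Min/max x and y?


x range: [-25.2, 14.5]
y range: [1.6, 23.5]
Bounding box: (-25.2,1.6) to (14.5,23.5)

(-25.2,1.6) to (14.5,23.5)


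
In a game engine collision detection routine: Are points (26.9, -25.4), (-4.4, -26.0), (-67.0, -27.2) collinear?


Cross product: ((-4.4)-26.9)*((-27.2)-(-25.4)) - ((-26)-(-25.4))*((-67)-26.9)
= 0

Yes, collinear


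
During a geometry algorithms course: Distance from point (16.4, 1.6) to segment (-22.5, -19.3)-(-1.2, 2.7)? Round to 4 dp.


Project P onto AB: t = 1 (clamped to [0,1])
Closest point on segment: (-1.2, 2.7)
Distance: 17.6343

17.6343


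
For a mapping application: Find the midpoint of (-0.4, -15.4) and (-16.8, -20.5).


M = (((-0.4)+(-16.8))/2, ((-15.4)+(-20.5))/2)
= (-8.6, -17.95)

(-8.6, -17.95)


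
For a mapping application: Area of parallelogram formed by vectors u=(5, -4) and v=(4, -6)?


|u x v| = |5*(-6) - (-4)*4|
= |(-30) - (-16)| = 14

14


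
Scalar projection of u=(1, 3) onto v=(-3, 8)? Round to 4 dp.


u.v = 21, |v| = sqrt(73) = 8.544
Scalar projection = u.v / |v| = 21 / sqrt(73) = 2.4579

2.4579


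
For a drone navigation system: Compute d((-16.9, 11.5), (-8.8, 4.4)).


dx=8.1, dy=-7.1
d^2 = 8.1^2 + (-7.1)^2 = 116.02
d = sqrt(116.02) = 10.7713

10.7713


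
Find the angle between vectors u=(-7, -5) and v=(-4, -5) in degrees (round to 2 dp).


u.v = 53, |u| = sqrt(74) = 8.6023, |v| = sqrt(41) = 6.4031
cos(theta) = u.v/(|u||v|) = 53/sqrt(3034) = 0.962206
theta = acos(0.962206) = 15.8 degrees

15.8 degrees


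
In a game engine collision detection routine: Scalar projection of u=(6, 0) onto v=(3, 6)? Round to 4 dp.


u.v = 18, |v| = sqrt(45) = 6.7082
Scalar projection = u.v / |v| = 18 / sqrt(45) = 2.6833

2.6833


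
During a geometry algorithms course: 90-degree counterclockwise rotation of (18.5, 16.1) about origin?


90° CCW: (x,y) -> (-y, x)
(18.5,16.1) -> (-16.1, 18.5)

(-16.1, 18.5)


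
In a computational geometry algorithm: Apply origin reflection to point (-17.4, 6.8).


Reflection over origin: (x,y) -> (-x,-y)
(-17.4, 6.8) -> (17.4, -6.8)

(17.4, -6.8)


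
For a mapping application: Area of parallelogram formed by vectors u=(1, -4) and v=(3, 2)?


|u x v| = |1*2 - (-4)*3|
= |2 - (-12)| = 14

14


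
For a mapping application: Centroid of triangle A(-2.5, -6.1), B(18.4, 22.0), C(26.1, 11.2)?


Centroid = ((x_A+x_B+x_C)/3, (y_A+y_B+y_C)/3)
= (((-2.5)+18.4+26.1)/3, ((-6.1)+22+11.2)/3)
= (14, 9.0333)

(14, 9.0333)


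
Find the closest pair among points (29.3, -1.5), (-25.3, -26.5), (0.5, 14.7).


d(P0,P1) = 60.0513, d(P0,P2) = 33.0436, d(P1,P2) = 48.6115
Closest: P0 and P2

Closest pair: (29.3, -1.5) and (0.5, 14.7), distance = 33.0436


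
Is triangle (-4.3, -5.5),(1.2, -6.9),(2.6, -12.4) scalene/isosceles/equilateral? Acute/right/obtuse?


Side lengths squared: AB^2=32.21, BC^2=32.21, CA^2=95.22
Sorted: [32.21, 32.21, 95.22]
By sides: Isosceles, By angles: Obtuse

Isosceles, Obtuse


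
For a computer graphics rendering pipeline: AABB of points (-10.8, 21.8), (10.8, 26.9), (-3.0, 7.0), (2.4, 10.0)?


x range: [-10.8, 10.8]
y range: [7, 26.9]
Bounding box: (-10.8,7) to (10.8,26.9)

(-10.8,7) to (10.8,26.9)


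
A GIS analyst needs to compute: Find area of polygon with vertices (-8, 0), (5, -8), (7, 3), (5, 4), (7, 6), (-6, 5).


Shoelace sum: ((-8)*(-8) - 5*0) + (5*3 - 7*(-8)) + (7*4 - 5*3) + (5*6 - 7*4) + (7*5 - (-6)*6) + ((-6)*0 - (-8)*5)
= 261
Area = |261|/2 = 130.5

130.5


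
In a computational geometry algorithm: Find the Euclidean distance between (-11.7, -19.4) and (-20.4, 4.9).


dx=-8.7, dy=24.3
d^2 = (-8.7)^2 + 24.3^2 = 666.18
d = sqrt(666.18) = 25.8105

25.8105


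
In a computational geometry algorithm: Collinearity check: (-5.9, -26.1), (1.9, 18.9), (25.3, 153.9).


Cross product: (1.9-(-5.9))*(153.9-(-26.1)) - (18.9-(-26.1))*(25.3-(-5.9))
= 0

Yes, collinear


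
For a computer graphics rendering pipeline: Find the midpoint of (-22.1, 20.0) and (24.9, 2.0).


M = (((-22.1)+24.9)/2, (20+2)/2)
= (1.4, 11)

(1.4, 11)


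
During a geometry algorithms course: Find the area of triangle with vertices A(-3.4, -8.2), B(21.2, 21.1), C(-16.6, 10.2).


Area = |x_A(y_B-y_C) + x_B(y_C-y_A) + x_C(y_A-y_B)|/2
= |(-37.06) + 390.08 + 486.38|/2
= 839.4/2 = 419.7

419.7


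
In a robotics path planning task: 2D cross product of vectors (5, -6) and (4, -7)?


u x v = u_x*v_y - u_y*v_x = 5*(-7) - (-6)*4
= (-35) - (-24) = -11

-11


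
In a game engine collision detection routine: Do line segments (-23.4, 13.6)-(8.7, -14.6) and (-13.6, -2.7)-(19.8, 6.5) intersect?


Cross products: d1=634.58, d2=-602.62, d3=-246.87, d4=990.33
d1*d2 < 0 and d3*d4 < 0? yes

Yes, they intersect


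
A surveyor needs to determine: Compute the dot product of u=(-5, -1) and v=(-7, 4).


u . v = u_x*v_x + u_y*v_y = (-5)*(-7) + (-1)*4
= 35 + (-4) = 31

31


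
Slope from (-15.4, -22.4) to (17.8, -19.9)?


slope = (y2-y1)/(x2-x1) = ((-19.9)-(-22.4))/(17.8-(-15.4)) = 2.5/33.2 = 0.0753

0.0753


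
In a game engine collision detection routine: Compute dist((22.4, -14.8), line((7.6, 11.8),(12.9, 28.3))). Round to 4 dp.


|cross product| = 385.18
|line direction| = sqrt(300.34) = 17.3303
Distance = 385.18/sqrt(300.34) = 22.2258

22.2258


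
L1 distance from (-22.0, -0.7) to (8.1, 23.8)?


|(-22)-8.1| + |(-0.7)-23.8| = 30.1 + 24.5 = 54.6

54.6


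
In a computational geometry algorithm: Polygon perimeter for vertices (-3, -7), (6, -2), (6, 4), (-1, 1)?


Sides: (-3, -7)->(6, -2): sqrt(106) = 10.29563, (6, -2)->(6, 4): sqrt(36) = 6, (6, 4)->(-1, 1): sqrt(58) = 7.615773, (-1, 1)->(-3, -7): sqrt(68) = 8.246211
Sum = 32.157614
Perimeter = 32.1576

32.1576


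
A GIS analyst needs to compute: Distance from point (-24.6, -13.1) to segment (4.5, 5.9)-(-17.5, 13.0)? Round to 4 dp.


Project P onto AB: t = 0.9455 (clamped to [0,1])
Closest point on segment: (-16.3016, 12.6133)
Distance: 27.0191

27.0191


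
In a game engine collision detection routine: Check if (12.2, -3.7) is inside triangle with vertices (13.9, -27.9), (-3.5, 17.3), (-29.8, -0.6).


Cross products: AB x AP = -344.24, BC x BP = 833.33, CA x CP = 1011.13
All same sign? no

No, outside


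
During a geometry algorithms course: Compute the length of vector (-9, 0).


|u| = sqrt((-9)^2 + 0^2) = sqrt(81) = 9

9


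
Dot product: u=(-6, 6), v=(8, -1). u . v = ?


u . v = u_x*v_x + u_y*v_y = (-6)*8 + 6*(-1)
= (-48) + (-6) = -54

-54


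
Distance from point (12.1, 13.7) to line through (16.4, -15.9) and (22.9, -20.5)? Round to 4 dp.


|cross product| = 172.62
|line direction| = sqrt(63.41) = 7.963
Distance = 172.62/sqrt(63.41) = 21.6777

21.6777


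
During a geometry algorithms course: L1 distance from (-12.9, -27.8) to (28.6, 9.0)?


|(-12.9)-28.6| + |(-27.8)-9| = 41.5 + 36.8 = 78.3

78.3


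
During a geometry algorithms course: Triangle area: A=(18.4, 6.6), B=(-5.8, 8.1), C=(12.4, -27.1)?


Area = |x_A(y_B-y_C) + x_B(y_C-y_A) + x_C(y_A-y_B)|/2
= |647.68 + 195.46 + (-18.6)|/2
= 824.54/2 = 412.27

412.27


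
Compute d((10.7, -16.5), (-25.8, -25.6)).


dx=-36.5, dy=-9.1
d^2 = (-36.5)^2 + (-9.1)^2 = 1415.06
d = sqrt(1415.06) = 37.6173

37.6173


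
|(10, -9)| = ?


|u| = sqrt(10^2 + (-9)^2) = sqrt(181) = 13.4536

13.4536


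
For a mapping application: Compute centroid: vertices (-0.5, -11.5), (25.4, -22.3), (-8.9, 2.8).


Centroid = ((x_A+x_B+x_C)/3, (y_A+y_B+y_C)/3)
= (((-0.5)+25.4+(-8.9))/3, ((-11.5)+(-22.3)+2.8)/3)
= (5.3333, -10.3333)

(5.3333, -10.3333)


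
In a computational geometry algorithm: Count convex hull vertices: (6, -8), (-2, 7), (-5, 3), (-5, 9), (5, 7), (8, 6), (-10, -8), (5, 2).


Convex hull vertices (CCW): (-10, -8), (6, -8), (8, 6), (5, 7), (-5, 9)
Count = 5

5


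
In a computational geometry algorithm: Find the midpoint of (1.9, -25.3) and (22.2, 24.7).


M = ((1.9+22.2)/2, ((-25.3)+24.7)/2)
= (12.05, -0.3)

(12.05, -0.3)


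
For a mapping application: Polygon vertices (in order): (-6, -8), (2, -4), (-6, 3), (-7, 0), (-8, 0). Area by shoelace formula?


Shoelace sum: ((-6)*(-4) - 2*(-8)) + (2*3 - (-6)*(-4)) + ((-6)*0 - (-7)*3) + ((-7)*0 - (-8)*0) + ((-8)*(-8) - (-6)*0)
= 107
Area = |107|/2 = 53.5

53.5


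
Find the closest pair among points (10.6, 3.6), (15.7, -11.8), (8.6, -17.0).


d(P0,P1) = 16.2225, d(P0,P2) = 20.6969, d(P1,P2) = 8.8006
Closest: P1 and P2

Closest pair: (15.7, -11.8) and (8.6, -17.0), distance = 8.8006


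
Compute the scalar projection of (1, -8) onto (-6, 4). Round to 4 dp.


u.v = -38, |v| = sqrt(52) = 7.2111
Scalar projection = u.v / |v| = -38 / sqrt(52) = -5.2697

-5.2697
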